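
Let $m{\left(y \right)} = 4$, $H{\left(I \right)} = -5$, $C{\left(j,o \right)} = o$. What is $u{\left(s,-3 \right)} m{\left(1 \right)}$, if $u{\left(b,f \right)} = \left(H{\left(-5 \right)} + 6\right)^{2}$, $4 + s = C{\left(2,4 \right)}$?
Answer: $4$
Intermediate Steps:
$s = 0$ ($s = -4 + 4 = 0$)
$u{\left(b,f \right)} = 1$ ($u{\left(b,f \right)} = \left(-5 + 6\right)^{2} = 1^{2} = 1$)
$u{\left(s,-3 \right)} m{\left(1 \right)} = 1 \cdot 4 = 4$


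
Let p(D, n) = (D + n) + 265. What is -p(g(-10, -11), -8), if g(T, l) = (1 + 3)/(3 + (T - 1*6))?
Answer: -3337/13 ≈ -256.69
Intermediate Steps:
g(T, l) = 4/(-3 + T) (g(T, l) = 4/(3 + (T - 6)) = 4/(3 + (-6 + T)) = 4/(-3 + T))
p(D, n) = 265 + D + n
-p(g(-10, -11), -8) = -(265 + 4/(-3 - 10) - 8) = -(265 + 4/(-13) - 8) = -(265 + 4*(-1/13) - 8) = -(265 - 4/13 - 8) = -1*3337/13 = -3337/13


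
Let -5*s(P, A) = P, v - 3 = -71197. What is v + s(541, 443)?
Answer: -356511/5 ≈ -71302.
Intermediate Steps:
v = -71194 (v = 3 - 71197 = -71194)
s(P, A) = -P/5
v + s(541, 443) = -71194 - ⅕*541 = -71194 - 541/5 = -356511/5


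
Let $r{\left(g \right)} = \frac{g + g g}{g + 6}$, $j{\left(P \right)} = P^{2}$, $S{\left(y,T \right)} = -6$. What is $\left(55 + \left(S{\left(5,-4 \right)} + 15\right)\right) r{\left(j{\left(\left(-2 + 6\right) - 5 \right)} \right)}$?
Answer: $\frac{128}{7} \approx 18.286$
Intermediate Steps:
$r{\left(g \right)} = \frac{g + g^{2}}{6 + g}$
$\left(55 + \left(S{\left(5,-4 \right)} + 15\right)\right) r{\left(j{\left(\left(-2 + 6\right) - 5 \right)} \right)} = \left(55 + \left(-6 + 15\right)\right) \frac{\left(\left(-2 + 6\right) - 5\right)^{2} \left(1 + \left(\left(-2 + 6\right) - 5\right)^{2}\right)}{6 + \left(\left(-2 + 6\right) - 5\right)^{2}} = \left(55 + 9\right) \frac{\left(4 - 5\right)^{2} \left(1 + \left(4 - 5\right)^{2}\right)}{6 + \left(4 - 5\right)^{2}} = 64 \frac{\left(-1\right)^{2} \left(1 + \left(-1\right)^{2}\right)}{6 + \left(-1\right)^{2}} = 64 \cdot 1 \frac{1}{6 + 1} \left(1 + 1\right) = 64 \cdot 1 \cdot \frac{1}{7} \cdot 2 = 64 \cdot \frac{2}{7} = \frac{128}{7}$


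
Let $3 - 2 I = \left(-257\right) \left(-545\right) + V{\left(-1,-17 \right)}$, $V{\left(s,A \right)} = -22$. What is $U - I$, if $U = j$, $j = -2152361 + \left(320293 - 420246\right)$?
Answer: $-2182294$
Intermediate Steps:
$I = -70020$ ($I = \frac{3}{2} - \frac{\left(-257\right) \left(-545\right) - 22}{2} = \frac{3}{2} - \frac{140065 - 22}{2} = \frac{3}{2} - \frac{140043}{2} = -70020$)
$j = -2252314$ ($j = -2152361 - 99953 = -2252314$)
$U = -2252314$
$U - I = -2252314 - -70020 = -2252314 + 70020 = -2182294$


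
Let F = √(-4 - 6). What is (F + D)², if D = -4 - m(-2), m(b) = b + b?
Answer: -10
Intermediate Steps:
m(b) = 2*b
F = I*√10 (F = √(-10) = I*√10 ≈ 3.1623*I)
D = 0 (D = -4 - 2*(-2) = -4 - 1*(-4) = -4 + 4 = 0)
(F + D)² = (I*√10 + 0)² = (I*√10)² = -10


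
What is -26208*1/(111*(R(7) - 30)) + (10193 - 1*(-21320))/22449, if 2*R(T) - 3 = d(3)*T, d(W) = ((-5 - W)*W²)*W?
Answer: 740551039/434410599 ≈ 1.7047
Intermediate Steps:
d(W) = W³*(-5 - W) (d(W) = (W²*(-5 - W))*W = W³*(-5 - W))
R(T) = 3/2 - 108*T (R(T) = 3/2 + ((3³*(-5 - 1*3))*T)/2 = 3/2 + ((27*(-5 - 3))*T)/2 = 3/2 + ((27*(-8))*T)/2 = 3/2 + (-216*T)/2 = 3/2 - 108*T)
-26208*1/(111*(R(7) - 30)) + (10193 - 1*(-21320))/22449 = -26208*1/(111*((3/2 - 108*7) - 30)) + (10193 - 1*(-21320))/22449 = -26208*1/(111*((3/2 - 756) - 30)) + (10193 + 21320)*(1/22449) = -26208*1/(111*(-1509/2 - 30)) + 31513*(1/22449) = -26208/(111*(-1569/2)) + 31513/22449 = -26208/(-174159/2) + 31513/22449 = -26208*(-2/174159) + 31513/22449 = 5824/19351 + 31513/22449 = 740551039/434410599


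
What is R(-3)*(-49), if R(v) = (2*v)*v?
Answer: -882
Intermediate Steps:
R(v) = 2*v²
R(-3)*(-49) = (2*(-3)²)*(-49) = (2*9)*(-49) = 18*(-49) = -882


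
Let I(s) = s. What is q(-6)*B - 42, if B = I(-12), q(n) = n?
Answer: 30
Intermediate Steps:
B = -12
q(-6)*B - 42 = -6*(-12) - 42 = 72 - 42 = 30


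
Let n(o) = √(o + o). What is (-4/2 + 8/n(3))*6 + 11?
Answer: -1 + 8*√6 ≈ 18.596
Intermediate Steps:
n(o) = √2*√o (n(o) = √(2*o) = √2*√o)
(-4/2 + 8/n(3))*6 + 11 = (-4/2 + 8/((√2*√3)))*6 + 11 = (-4*½ + 8/(√6))*6 + 11 = (-2 + 8*(√6/6))*6 + 11 = (-2 + 4*√6/3)*6 + 11 = (-12 + 8*√6) + 11 = -1 + 8*√6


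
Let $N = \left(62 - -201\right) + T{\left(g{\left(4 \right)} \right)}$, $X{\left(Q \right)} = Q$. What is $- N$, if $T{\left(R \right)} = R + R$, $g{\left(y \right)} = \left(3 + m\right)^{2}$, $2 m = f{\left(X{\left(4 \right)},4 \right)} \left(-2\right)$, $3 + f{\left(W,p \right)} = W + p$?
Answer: $-271$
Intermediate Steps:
$f{\left(W,p \right)} = -3 + W + p$ ($f{\left(W,p \right)} = -3 + \left(W + p\right) = -3 + W + p$)
$m = -5$ ($m = \frac{\left(-3 + 4 + 4\right) \left(-2\right)}{2} = \frac{5 \left(-2\right)}{2} = \frac{1}{2} \left(-10\right) = -5$)
$g{\left(y \right)} = 4$ ($g{\left(y \right)} = \left(3 - 5\right)^{2} = \left(-2\right)^{2} = 4$)
$T{\left(R \right)} = 2 R$
$N = 271$ ($N = \left(62 - -201\right) + 2 \cdot 4 = \left(62 + 201\right) + 8 = 263 + 8 = 271$)
$- N = \left(-1\right) 271 = -271$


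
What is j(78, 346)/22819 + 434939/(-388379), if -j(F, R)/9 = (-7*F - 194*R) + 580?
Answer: 11820118471/466443179 ≈ 25.341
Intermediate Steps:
j(F, R) = -5220 + 63*F + 1746*R (j(F, R) = -9*((-7*F - 194*R) + 580) = -9*((-194*R - 7*F) + 580) = -9*(580 - 194*R - 7*F) = -5220 + 63*F + 1746*R)
j(78, 346)/22819 + 434939/(-388379) = (-5220 + 63*78 + 1746*346)/22819 + 434939/(-388379) = (-5220 + 4914 + 604116)*(1/22819) + 434939*(-1/388379) = 603810*(1/22819) - 434939/388379 = 603810/22819 - 434939/388379 = 11820118471/466443179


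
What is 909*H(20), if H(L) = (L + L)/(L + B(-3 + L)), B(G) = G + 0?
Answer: 36360/37 ≈ 982.70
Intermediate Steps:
B(G) = G
H(L) = 2*L/(-3 + 2*L) (H(L) = (L + L)/(L + (-3 + L)) = (2*L)/(-3 + 2*L) = 2*L/(-3 + 2*L))
909*H(20) = 909*(2*20/(-3 + 2*20)) = 909*(2*20/(-3 + 40)) = 909*(2*20/37) = 909*(2*20*(1/37)) = 909*(40/37) = 36360/37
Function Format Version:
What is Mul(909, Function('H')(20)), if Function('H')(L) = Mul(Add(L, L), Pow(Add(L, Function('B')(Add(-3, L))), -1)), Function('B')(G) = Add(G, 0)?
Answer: Rational(36360, 37) ≈ 982.70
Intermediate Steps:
Function('B')(G) = G
Function('H')(L) = Mul(2, L, Pow(Add(-3, Mul(2, L)), -1)) (Function('H')(L) = Mul(Add(L, L), Pow(Add(L, Add(-3, L)), -1)) = Mul(Mul(2, L), Pow(Add(-3, Mul(2, L)), -1)) = Mul(2, L, Pow(Add(-3, Mul(2, L)), -1)))
Mul(909, Function('H')(20)) = Mul(909, Mul(2, 20, Pow(Add(-3, Mul(2, 20)), -1))) = Mul(909, Mul(2, 20, Pow(Add(-3, 40), -1))) = Mul(909, Mul(2, 20, Pow(37, -1))) = Mul(909, Mul(2, 20, Rational(1, 37))) = Mul(909, Rational(40, 37)) = Rational(36360, 37)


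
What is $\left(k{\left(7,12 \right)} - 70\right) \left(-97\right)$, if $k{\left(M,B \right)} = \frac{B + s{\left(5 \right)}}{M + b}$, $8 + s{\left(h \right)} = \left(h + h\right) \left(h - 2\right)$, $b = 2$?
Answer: $\frac{57812}{9} \approx 6423.6$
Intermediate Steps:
$s{\left(h \right)} = -8 + 2 h \left(-2 + h\right)$ ($s{\left(h \right)} = -8 + \left(h + h\right) \left(h - 2\right) = -8 + 2 h \left(-2 + h\right)$)
$k{\left(M,B \right)} = \frac{22 + B}{2 + M}$ ($k{\left(M,B \right)} = \frac{B - \left(28 - 50\right)}{M + 2} = \frac{B - -22}{2 + M} = \frac{B + 22}{2 + M} = \frac{22 + B}{2 + M}$)
$\left(k{\left(7,12 \right)} - 70\right) \left(-97\right) = \left(\frac{22 + 12}{2 + 7} - 70\right) \left(-97\right) = \left(\frac{1}{9} \cdot 34 - 70\right) \left(-97\right) = \left(\frac{34}{9} - 70\right) \left(-97\right) = \left(- \frac{596}{9}\right) \left(-97\right) = \frac{57812}{9}$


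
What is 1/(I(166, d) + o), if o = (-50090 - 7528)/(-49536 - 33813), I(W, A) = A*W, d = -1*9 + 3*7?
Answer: 3087/6151438 ≈ 0.00050183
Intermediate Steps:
d = 12 (d = -9 + 21 = 12)
o = 2134/3087 (o = -57618/(-83349) = -57618*(-1/83349) = 2134/3087 ≈ 0.69129)
1/(I(166, d) + o) = 1/(12*166 + 2134/3087) = 1/(1992 + 2134/3087) = 1/(6151438/3087) = 3087/6151438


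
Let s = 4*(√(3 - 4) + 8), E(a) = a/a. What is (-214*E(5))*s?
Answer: -6848 - 856*I ≈ -6848.0 - 856.0*I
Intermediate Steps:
E(a) = 1
s = 32 + 4*I (s = 4*(√(-1) + 8) = 4*(I + 8) = 4*(8 + I) = 32 + 4*I ≈ 32.0 + 4.0*I)
(-214*E(5))*s = (-214*1)*(32 + 4*I) = -214*(32 + 4*I) = -6848 - 856*I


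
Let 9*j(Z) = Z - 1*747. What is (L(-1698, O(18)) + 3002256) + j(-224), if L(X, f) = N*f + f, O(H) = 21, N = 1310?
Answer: 27267112/9 ≈ 3.0297e+6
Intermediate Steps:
j(Z) = -83 + Z/9 (j(Z) = (Z - 1*747)/9 = (Z - 747)/9 = (-747 + Z)/9 = -83 + Z/9)
L(X, f) = 1311*f (L(X, f) = 1310*f + f = 1311*f)
(L(-1698, O(18)) + 3002256) + j(-224) = (1311*21 + 3002256) + (-83 + (1/9)*(-224)) = (27531 + 3002256) + (-83 - 224/9) = 3029787 - 971/9 = 27267112/9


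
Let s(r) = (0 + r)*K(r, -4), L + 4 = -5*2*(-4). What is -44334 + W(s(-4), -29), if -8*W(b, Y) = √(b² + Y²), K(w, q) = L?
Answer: -44334 - √21577/8 ≈ -44352.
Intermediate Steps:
L = 36 (L = -4 - 5*2*(-4) = -4 - 10*(-4) = -4 + 40 = 36)
K(w, q) = 36
s(r) = 36*r (s(r) = (0 + r)*36 = r*36 = 36*r)
W(b, Y) = -√(Y² + b²)/8 (W(b, Y) = -√(b² + Y²)/8 = -√(Y² + b²)/8)
-44334 + W(s(-4), -29) = -44334 - √((-29)² + (36*(-4))²)/8 = -44334 - √(841 + (-144)²)/8 = -44334 - √(841 + 20736)/8 = -44334 - √21577/8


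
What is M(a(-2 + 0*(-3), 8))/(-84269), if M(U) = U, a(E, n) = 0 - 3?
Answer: 3/84269 ≈ 3.5600e-5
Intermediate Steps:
a(E, n) = -3
M(a(-2 + 0*(-3), 8))/(-84269) = -3/(-84269) = -3*(-1/84269) = 3/84269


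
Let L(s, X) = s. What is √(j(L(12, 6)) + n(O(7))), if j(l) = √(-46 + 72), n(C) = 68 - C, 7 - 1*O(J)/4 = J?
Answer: √(68 + √26) ≈ 8.5498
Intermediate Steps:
O(J) = 28 - 4*J
j(l) = √26
√(j(L(12, 6)) + n(O(7))) = √(√26 + (68 - (28 - 4*7))) = √(√26 + (68 - (28 - 28))) = √(√26 + (68 - 1*0)) = √(√26 + (68 + 0)) = √(√26 + 68) = √(68 + √26)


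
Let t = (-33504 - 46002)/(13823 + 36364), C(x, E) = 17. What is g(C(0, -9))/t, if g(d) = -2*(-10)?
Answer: -167290/13251 ≈ -12.625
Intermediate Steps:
t = -26502/16729 (t = -79506/50187 = -79506*1/50187 = -26502/16729 ≈ -1.5842)
g(d) = 20
g(C(0, -9))/t = 20/(-26502/16729) = 20*(-16729/26502) = -167290/13251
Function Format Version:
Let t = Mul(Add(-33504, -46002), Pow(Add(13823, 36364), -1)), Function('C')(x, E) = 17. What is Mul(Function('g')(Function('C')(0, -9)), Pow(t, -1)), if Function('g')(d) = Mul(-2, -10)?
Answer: Rational(-167290, 13251) ≈ -12.625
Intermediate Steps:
t = Rational(-26502, 16729) (t = Mul(-79506, Pow(50187, -1)) = Mul(-79506, Rational(1, 50187)) = Rational(-26502, 16729) ≈ -1.5842)
Function('g')(d) = 20
Mul(Function('g')(Function('C')(0, -9)), Pow(t, -1)) = Mul(20, Pow(Rational(-26502, 16729), -1)) = Mul(20, Rational(-16729, 26502)) = Rational(-167290, 13251)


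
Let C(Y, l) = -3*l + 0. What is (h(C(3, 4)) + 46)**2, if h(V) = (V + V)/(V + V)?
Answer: 2209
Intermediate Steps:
C(Y, l) = -3*l
h(V) = 1 (h(V) = (2*V)/((2*V)) = (2*V)*(1/(2*V)) = 1)
(h(C(3, 4)) + 46)**2 = (1 + 46)**2 = 47**2 = 2209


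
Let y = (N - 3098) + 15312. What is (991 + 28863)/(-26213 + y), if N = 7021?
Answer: -14927/3489 ≈ -4.2783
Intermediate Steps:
y = 19235 (y = (7021 - 3098) + 15312 = 3923 + 15312 = 19235)
(991 + 28863)/(-26213 + y) = (991 + 28863)/(-26213 + 19235) = 29854/(-6978) = 29854*(-1/6978) = -14927/3489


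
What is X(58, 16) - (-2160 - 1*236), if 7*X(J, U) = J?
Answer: 16830/7 ≈ 2404.3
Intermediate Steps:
X(J, U) = J/7
X(58, 16) - (-2160 - 1*236) = (⅐)*58 - (-2160 - 1*236) = 58/7 - (-2160 - 236) = 58/7 - 1*(-2396) = 58/7 + 2396 = 16830/7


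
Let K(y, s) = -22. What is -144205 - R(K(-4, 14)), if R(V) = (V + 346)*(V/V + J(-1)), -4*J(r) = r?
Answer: -144610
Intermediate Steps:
J(r) = -r/4
R(V) = 865/2 + 5*V/4 (R(V) = (V + 346)*(V/V - ¼*(-1)) = (346 + V)*(1 + ¼) = (346 + V)*(5/4) = 865/2 + 5*V/4)
-144205 - R(K(-4, 14)) = -144205 - (865/2 + (5/4)*(-22)) = -144205 - (865/2 - 55/2) = -144205 - 1*405 = -144205 - 405 = -144610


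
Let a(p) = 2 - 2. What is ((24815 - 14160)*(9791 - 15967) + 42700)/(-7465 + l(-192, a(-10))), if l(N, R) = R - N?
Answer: 65762580/7273 ≈ 9042.0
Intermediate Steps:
a(p) = 0
((24815 - 14160)*(9791 - 15967) + 42700)/(-7465 + l(-192, a(-10))) = ((24815 - 14160)*(9791 - 15967) + 42700)/(-7465 + (0 - 1*(-192))) = (10655*(-6176) + 42700)/(-7465 + (0 + 192)) = (-65805280 + 42700)/(-7465 + 192) = -65762580/(-7273) = -65762580*(-1/7273) = 65762580/7273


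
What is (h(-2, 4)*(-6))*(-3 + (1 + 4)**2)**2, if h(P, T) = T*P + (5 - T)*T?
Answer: 11616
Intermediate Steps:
h(P, T) = P*T + T*(5 - T)
(h(-2, 4)*(-6))*(-3 + (1 + 4)**2)**2 = ((4*(5 - 2 - 1*4))*(-6))*(-3 + (1 + 4)**2)**2 = ((4*(5 - 2 - 4))*(-6))*(-3 + 5**2)**2 = ((4*(-1))*(-6))*(-3 + 25)**2 = -4*(-6)*22**2 = 24*484 = 11616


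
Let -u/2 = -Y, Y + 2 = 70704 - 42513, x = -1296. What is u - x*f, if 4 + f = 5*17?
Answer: 161354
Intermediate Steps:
Y = 28189 (Y = -2 + (70704 - 42513) = -2 + 28191 = 28189)
f = 81 (f = -4 + 5*17 = -4 + 85 = 81)
u = 56378 (u = -(-2)*28189 = -2*(-28189) = 56378)
u - x*f = 56378 - (-1296)*81 = 56378 - 1*(-104976) = 56378 + 104976 = 161354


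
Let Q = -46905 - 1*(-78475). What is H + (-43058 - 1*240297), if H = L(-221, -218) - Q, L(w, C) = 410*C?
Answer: -404305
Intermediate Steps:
Q = 31570 (Q = -46905 + 78475 = 31570)
H = -120950 (H = 410*(-218) - 1*31570 = -89380 - 31570 = -120950)
H + (-43058 - 1*240297) = -120950 + (-43058 - 1*240297) = -120950 + (-43058 - 240297) = -120950 - 283355 = -404305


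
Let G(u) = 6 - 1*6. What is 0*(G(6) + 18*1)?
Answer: 0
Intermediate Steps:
G(u) = 0 (G(u) = 6 - 6 = 0)
0*(G(6) + 18*1) = 0*(0 + 18*1) = 0*(0 + 18) = 0*18 = 0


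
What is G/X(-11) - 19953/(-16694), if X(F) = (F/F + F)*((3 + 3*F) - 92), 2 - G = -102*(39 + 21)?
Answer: 15817916/2545835 ≈ 6.2132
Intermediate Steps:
G = 6122 (G = 2 - (-102)*(39 + 21) = 2 - (-102)*60 = 2 - 1*(-6120) = 2 + 6120 = 6122)
X(F) = (1 + F)*(-89 + 3*F)
G/X(-11) - 19953/(-16694) = 6122/(-89 - 86*(-11) + 3*(-11)²) - 19953/(-16694) = 6122/(-89 + 946 + 3*121) - 19953*(-1/16694) = 6122/(-89 + 946 + 363) + 19953/16694 = 6122/1220 + 19953/16694 = 6122*(1/1220) + 19953/16694 = 3061/610 + 19953/16694 = 15817916/2545835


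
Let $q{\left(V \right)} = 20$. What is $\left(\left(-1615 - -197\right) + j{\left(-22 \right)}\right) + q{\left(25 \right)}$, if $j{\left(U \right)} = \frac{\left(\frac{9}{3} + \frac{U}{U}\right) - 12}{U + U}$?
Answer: $- \frac{15376}{11} \approx -1397.8$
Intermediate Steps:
$j{\left(U \right)} = - \frac{4}{U}$ ($j{\left(U \right)} = \frac{\left(9 \cdot \frac{1}{3} + 1\right) - 12}{2 U} = \left(\left(3 + 1\right) - 12\right) \frac{1}{2 U} = \left(4 - 12\right) \frac{1}{2 U} = - 8 \frac{1}{2 U} = - \frac{4}{U}$)
$\left(\left(-1615 - -197\right) + j{\left(-22 \right)}\right) + q{\left(25 \right)} = \left(\left(-1615 - -197\right) - \frac{4}{-22}\right) + 20 = \left(\left(-1615 + \left(-284 + 481\right)\right) - - \frac{2}{11}\right) + 20 = \left(\left(-1615 + 197\right) + \frac{2}{11}\right) + 20 = \left(-1418 + \frac{2}{11}\right) + 20 = - \frac{15596}{11} + 20 = - \frac{15376}{11}$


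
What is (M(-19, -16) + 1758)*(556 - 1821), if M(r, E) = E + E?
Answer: -2183390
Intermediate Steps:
M(r, E) = 2*E
(M(-19, -16) + 1758)*(556 - 1821) = (2*(-16) + 1758)*(556 - 1821) = (-32 + 1758)*(-1265) = 1726*(-1265) = -2183390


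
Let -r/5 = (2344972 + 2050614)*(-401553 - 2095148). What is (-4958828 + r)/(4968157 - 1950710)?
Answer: 2888016571058/158813 ≈ 1.8185e+7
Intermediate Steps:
r = 54872319808930 (r = -5*(2344972 + 2050614)*(-401553 - 2095148) = -21977930*(-2496701) = -5*(-10974463961786) = 54872319808930)
(-4958828 + r)/(4968157 - 1950710) = (-4958828 + 54872319808930)/(4968157 - 1950710) = 54872314850102/3017447 = 54872314850102*(1/3017447) = 2888016571058/158813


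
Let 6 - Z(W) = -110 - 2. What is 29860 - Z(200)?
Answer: 29742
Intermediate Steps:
Z(W) = 118 (Z(W) = 6 - (-110 - 2) = 6 - 1*(-112) = 6 + 112 = 118)
29860 - Z(200) = 29860 - 1*118 = 29860 - 118 = 29742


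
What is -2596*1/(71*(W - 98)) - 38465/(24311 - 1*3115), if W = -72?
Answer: -29231981/18273980 ≈ -1.5997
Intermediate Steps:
-2596*1/(71*(W - 98)) - 38465/(24311 - 1*3115) = -2596*1/(71*(-72 - 98)) - 38465/(24311 - 1*3115) = -2596/(71*(-170)) - 38465/(24311 - 3115) = -2596/(-12070) - 38465/21196 = -2596*(-1/12070) - 38465*1/21196 = 1298/6035 - 5495/3028 = -29231981/18273980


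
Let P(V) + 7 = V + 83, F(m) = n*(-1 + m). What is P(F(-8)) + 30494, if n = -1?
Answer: 30579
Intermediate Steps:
F(m) = 1 - m (F(m) = -(-1 + m) = 1 - m)
P(V) = 76 + V (P(V) = -7 + (V + 83) = -7 + (83 + V) = 76 + V)
P(F(-8)) + 30494 = (76 + (1 - 1*(-8))) + 30494 = (76 + (1 + 8)) + 30494 = (76 + 9) + 30494 = 85 + 30494 = 30579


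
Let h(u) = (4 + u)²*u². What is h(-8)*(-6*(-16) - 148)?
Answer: -53248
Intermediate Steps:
h(u) = u²*(4 + u)²
h(-8)*(-6*(-16) - 148) = ((-8)²*(4 - 8)²)*(-6*(-16) - 148) = (64*(-4)²)*(96 - 148) = (64*16)*(-52) = 1024*(-52) = -53248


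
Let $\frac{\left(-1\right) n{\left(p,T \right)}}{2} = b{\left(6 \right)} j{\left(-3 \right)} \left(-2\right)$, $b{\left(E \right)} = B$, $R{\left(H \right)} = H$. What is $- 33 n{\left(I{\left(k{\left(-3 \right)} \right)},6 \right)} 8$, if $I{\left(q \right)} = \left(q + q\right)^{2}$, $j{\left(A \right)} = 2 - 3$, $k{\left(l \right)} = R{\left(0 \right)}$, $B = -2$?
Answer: $-2112$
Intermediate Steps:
$b{\left(E \right)} = -2$
$k{\left(l \right)} = 0$
$j{\left(A \right)} = -1$
$I{\left(q \right)} = 4 q^{2}$ ($I{\left(q \right)} = \left(2 q\right)^{2} = 4 q^{2}$)
$n{\left(p,T \right)} = 8$ ($n{\left(p,T \right)} = - 2 \left(-2\right) \left(-1\right) \left(-2\right) = - 2 \cdot 2 \left(-2\right) = \left(-2\right) \left(-4\right) = 8$)
$- 33 n{\left(I{\left(k{\left(-3 \right)} \right)},6 \right)} 8 = \left(-33\right) 8 \cdot 8 = \left(-264\right) 8 = -2112$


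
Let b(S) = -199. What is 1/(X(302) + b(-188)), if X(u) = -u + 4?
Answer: -1/497 ≈ -0.0020121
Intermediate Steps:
X(u) = 4 - u
1/(X(302) + b(-188)) = 1/((4 - 1*302) - 199) = 1/((4 - 302) - 199) = 1/(-298 - 199) = 1/(-497) = -1/497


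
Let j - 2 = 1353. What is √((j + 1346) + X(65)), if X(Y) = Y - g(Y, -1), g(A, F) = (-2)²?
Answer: √2762 ≈ 52.555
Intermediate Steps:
j = 1355 (j = 2 + 1353 = 1355)
g(A, F) = 4
X(Y) = -4 + Y (X(Y) = Y - 1*4 = Y - 4 = -4 + Y)
√((j + 1346) + X(65)) = √((1355 + 1346) + (-4 + 65)) = √(2701 + 61) = √2762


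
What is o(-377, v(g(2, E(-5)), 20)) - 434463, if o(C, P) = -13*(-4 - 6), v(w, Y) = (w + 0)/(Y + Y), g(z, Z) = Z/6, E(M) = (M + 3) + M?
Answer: -434333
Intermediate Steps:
E(M) = 3 + 2*M (E(M) = (3 + M) + M = 3 + 2*M)
g(z, Z) = Z/6 (g(z, Z) = Z*(1/6) = Z/6)
v(w, Y) = w/(2*Y) (v(w, Y) = w/((2*Y)) = w*(1/(2*Y)) = w/(2*Y))
o(C, P) = 130 (o(C, P) = -13*(-10) = 130)
o(-377, v(g(2, E(-5)), 20)) - 434463 = 130 - 434463 = -434333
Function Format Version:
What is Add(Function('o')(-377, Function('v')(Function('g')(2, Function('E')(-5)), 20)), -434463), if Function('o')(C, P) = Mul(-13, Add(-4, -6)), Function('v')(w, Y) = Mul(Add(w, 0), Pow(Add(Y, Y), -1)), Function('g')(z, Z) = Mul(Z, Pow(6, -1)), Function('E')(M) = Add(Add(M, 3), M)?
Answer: -434333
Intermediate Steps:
Function('E')(M) = Add(3, Mul(2, M)) (Function('E')(M) = Add(Add(3, M), M) = Add(3, Mul(2, M)))
Function('g')(z, Z) = Mul(Rational(1, 6), Z) (Function('g')(z, Z) = Mul(Z, Rational(1, 6)) = Mul(Rational(1, 6), Z))
Function('v')(w, Y) = Mul(Rational(1, 2), w, Pow(Y, -1)) (Function('v')(w, Y) = Mul(w, Pow(Mul(2, Y), -1)) = Mul(w, Mul(Rational(1, 2), Pow(Y, -1))) = Mul(Rational(1, 2), w, Pow(Y, -1)))
Function('o')(C, P) = 130 (Function('o')(C, P) = Mul(-13, -10) = 130)
Add(Function('o')(-377, Function('v')(Function('g')(2, Function('E')(-5)), 20)), -434463) = Add(130, -434463) = -434333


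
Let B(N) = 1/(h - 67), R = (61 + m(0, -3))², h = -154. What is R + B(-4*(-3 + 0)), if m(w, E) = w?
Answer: 822340/221 ≈ 3721.0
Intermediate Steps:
R = 3721 (R = (61 + 0)² = 61² = 3721)
B(N) = -1/221 (B(N) = 1/(-154 - 67) = 1/(-221) = -1/221)
R + B(-4*(-3 + 0)) = 3721 - 1/221 = 822340/221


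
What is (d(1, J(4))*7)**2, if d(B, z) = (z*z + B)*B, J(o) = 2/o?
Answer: 1225/16 ≈ 76.563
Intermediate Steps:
d(B, z) = B*(B + z**2) (d(B, z) = (z**2 + B)*B = (B + z**2)*B = B*(B + z**2))
(d(1, J(4))*7)**2 = ((1*(1 + (2/4)**2))*7)**2 = ((1*(1 + (2*(1/4))**2))*7)**2 = ((1*(1 + (1/2)**2))*7)**2 = ((1*(1 + 1/4))*7)**2 = ((1*(5/4))*7)**2 = ((5/4)*7)**2 = (35/4)**2 = 1225/16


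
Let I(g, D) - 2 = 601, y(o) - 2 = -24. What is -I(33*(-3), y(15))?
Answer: -603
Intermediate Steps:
y(o) = -22 (y(o) = 2 - 24 = -22)
I(g, D) = 603 (I(g, D) = 2 + 601 = 603)
-I(33*(-3), y(15)) = -1*603 = -603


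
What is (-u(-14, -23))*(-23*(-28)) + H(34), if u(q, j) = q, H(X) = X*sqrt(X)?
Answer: 9016 + 34*sqrt(34) ≈ 9214.3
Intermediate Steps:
H(X) = X**(3/2)
(-u(-14, -23))*(-23*(-28)) + H(34) = (-1*(-14))*(-23*(-28)) + 34**(3/2) = 14*644 + 34*sqrt(34) = 9016 + 34*sqrt(34)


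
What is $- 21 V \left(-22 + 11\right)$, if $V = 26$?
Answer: $6006$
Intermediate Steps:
$- 21 V \left(-22 + 11\right) = \left(-21\right) 26 \left(-22 + 11\right) = \left(-546\right) \left(-11\right) = 6006$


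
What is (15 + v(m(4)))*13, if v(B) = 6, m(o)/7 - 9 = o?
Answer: 273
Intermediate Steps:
m(o) = 63 + 7*o
(15 + v(m(4)))*13 = (15 + 6)*13 = 21*13 = 273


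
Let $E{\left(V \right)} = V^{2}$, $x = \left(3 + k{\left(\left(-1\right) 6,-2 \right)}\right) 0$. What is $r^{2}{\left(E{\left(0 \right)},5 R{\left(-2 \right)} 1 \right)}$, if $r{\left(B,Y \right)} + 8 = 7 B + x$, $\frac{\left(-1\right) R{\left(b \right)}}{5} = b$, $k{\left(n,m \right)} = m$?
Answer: $64$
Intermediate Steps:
$R{\left(b \right)} = - 5 b$
$x = 0$ ($x = \left(3 - 2\right) 0 = 1 \cdot 0 = 0$)
$r{\left(B,Y \right)} = -8 + 7 B$ ($r{\left(B,Y \right)} = -8 + \left(7 B + 0\right) = -8 + 7 B$)
$r^{2}{\left(E{\left(0 \right)},5 R{\left(-2 \right)} 1 \right)} = \left(-8 + 7 \cdot 0^{2}\right)^{2} = \left(-8 + 7 \cdot 0\right)^{2} = \left(-8 + 0\right)^{2} = \left(-8\right)^{2} = 64$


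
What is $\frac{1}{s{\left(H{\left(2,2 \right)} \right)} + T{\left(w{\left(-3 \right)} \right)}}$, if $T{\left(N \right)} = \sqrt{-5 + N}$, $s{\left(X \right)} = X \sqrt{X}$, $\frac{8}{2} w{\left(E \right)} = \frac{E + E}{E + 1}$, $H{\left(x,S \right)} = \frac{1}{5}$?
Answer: $\frac{50}{2 \sqrt{5} + 25 i \sqrt{17}} \approx 0.021006 - 0.48416 i$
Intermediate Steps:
$H{\left(x,S \right)} = \frac{1}{5}$
$w{\left(E \right)} = \frac{E}{2 \left(1 + E\right)}$ ($w{\left(E \right)} = \frac{\left(E + E\right) \frac{1}{E + 1}}{4} = \frac{2 E \frac{1}{1 + E}}{4} = \frac{E}{2 \left(1 + E\right)}$)
$s{\left(X \right)} = X^{\frac{3}{2}}$
$\frac{1}{s{\left(H{\left(2,2 \right)} \right)} + T{\left(w{\left(-3 \right)} \right)}} = \frac{1}{\left(\frac{1}{5}\right)^{\frac{3}{2}} + \sqrt{-5 + \frac{1}{2} \left(-3\right) \frac{1}{1 - 3}}} = \frac{1}{\frac{\sqrt{5}}{25} + \sqrt{-5 + \frac{1}{2} \left(-3\right) \frac{1}{-2}}} = \frac{1}{\frac{\sqrt{5}}{25} + \sqrt{-5 + \frac{1}{2} \left(-3\right) \left(- \frac{1}{2}\right)}} = \frac{1}{\frac{\sqrt{5}}{25} + \sqrt{-5 + \frac{3}{4}}} = \frac{1}{\frac{\sqrt{5}}{25} + \sqrt{- \frac{17}{4}}} = \frac{1}{\frac{\sqrt{5}}{25} + \frac{i \sqrt{17}}{2}}$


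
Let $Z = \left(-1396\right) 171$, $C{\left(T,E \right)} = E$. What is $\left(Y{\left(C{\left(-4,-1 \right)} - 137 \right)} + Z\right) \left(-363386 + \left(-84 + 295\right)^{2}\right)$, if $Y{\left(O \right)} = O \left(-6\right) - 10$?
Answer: $75857345770$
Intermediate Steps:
$Z = -238716$
$Y{\left(O \right)} = -10 - 6 O$ ($Y{\left(O \right)} = - 6 O - 10 = -10 - 6 O$)
$\left(Y{\left(C{\left(-4,-1 \right)} - 137 \right)} + Z\right) \left(-363386 + \left(-84 + 295\right)^{2}\right) = \left(\left(-10 - 6 \left(-1 - 137\right)\right) - 238716\right) \left(-363386 + \left(-84 + 295\right)^{2}\right) = \left(\left(-10 - -828\right) - 238716\right) \left(-363386 + 211^{2}\right) = \left(\left(-10 + 828\right) - 238716\right) \left(-363386 + 44521\right) = \left(818 - 238716\right) \left(-318865\right) = \left(-237898\right) \left(-318865\right) = 75857345770$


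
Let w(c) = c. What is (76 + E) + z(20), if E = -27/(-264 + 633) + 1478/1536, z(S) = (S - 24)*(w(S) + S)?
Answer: -2616997/31488 ≈ -83.111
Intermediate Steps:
z(S) = 2*S*(-24 + S) (z(S) = (S - 24)*(S + S) = (-24 + S)*(2*S) = 2*S*(-24 + S))
E = 27995/31488 (E = -27/369 + 1478*(1/1536) = -27*1/369 + 739/768 = -3/41 + 739/768 = 27995/31488 ≈ 0.88907)
(76 + E) + z(20) = (76 + 27995/31488) + 2*20*(-24 + 20) = 2421083/31488 + 2*20*(-4) = 2421083/31488 - 160 = -2616997/31488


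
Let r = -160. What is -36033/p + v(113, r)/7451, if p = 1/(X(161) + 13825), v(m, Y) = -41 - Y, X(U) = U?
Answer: -3754987615519/7451 ≈ -5.0396e+8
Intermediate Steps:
p = 1/13986 (p = 1/(161 + 13825) = 1/13986 ≈ 7.1500e-5)
-36033/p + v(113, r)/7451 = -36033/1/13986 + (-41 - 1*(-160))/7451 = -36033*13986 + (-41 + 160)*(1/7451) = -503957538 + 119*(1/7451) = -503957538 + 119/7451 = -3754987615519/7451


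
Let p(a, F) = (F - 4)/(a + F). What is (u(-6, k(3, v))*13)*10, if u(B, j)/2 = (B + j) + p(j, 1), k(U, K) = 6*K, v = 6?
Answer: 287820/37 ≈ 7778.9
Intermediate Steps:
p(a, F) = (-4 + F)/(F + a)
u(B, j) = -6/(1 + j) + 2*B + 2*j (u(B, j) = 2*((B + j) + (-4 + 1)/(1 + j)) = 2*((B + j) - 3/(1 + j)) = 2*(B + j - 3/(1 + j)) = -6/(1 + j) + 2*B + 2*j)
(u(-6, k(3, v))*13)*10 = ((2*(-3 + (1 + 6*6)*(-6 + 6*6))/(1 + 6*6))*13)*10 = ((2*(-3 + (1 + 36)*(-6 + 36))/(1 + 36))*13)*10 = ((2*(-3 + 37*30)/37)*13)*10 = ((2*(1/37)*(-3 + 1110))*13)*10 = ((2*(1/37)*1107)*13)*10 = ((2214/37)*13)*10 = (28782/37)*10 = 287820/37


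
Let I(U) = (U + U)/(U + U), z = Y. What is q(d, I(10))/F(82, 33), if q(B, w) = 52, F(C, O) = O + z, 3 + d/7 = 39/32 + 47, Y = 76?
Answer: 52/109 ≈ 0.47706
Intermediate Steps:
z = 76
I(U) = 1 (I(U) = (2*U)/((2*U)) = (2*U)*(1/(2*U)) = 1)
d = 10129/32 (d = -21 + 7*(39/32 + 47) = -21 + 7*(1543/32) = -21 + 10801/32 = 10129/32 ≈ 316.53)
F(C, O) = 76 + O (F(C, O) = O + 76 = 76 + O)
q(d, I(10))/F(82, 33) = 52/(76 + 33) = 52/109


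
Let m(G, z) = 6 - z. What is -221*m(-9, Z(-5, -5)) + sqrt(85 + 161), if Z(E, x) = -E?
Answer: -221 + sqrt(246) ≈ -205.32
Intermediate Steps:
-221*m(-9, Z(-5, -5)) + sqrt(85 + 161) = -221*(6 - (-1)*(-5)) + sqrt(85 + 161) = -221*(6 - 1*5) + sqrt(246) = -221*(6 - 5) + sqrt(246) = -221*1 + sqrt(246) = -221 + sqrt(246)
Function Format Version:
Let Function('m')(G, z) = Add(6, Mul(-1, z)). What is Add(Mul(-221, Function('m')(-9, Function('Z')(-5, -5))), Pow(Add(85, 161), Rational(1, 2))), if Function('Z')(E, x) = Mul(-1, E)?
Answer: Add(-221, Pow(246, Rational(1, 2))) ≈ -205.32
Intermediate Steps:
Add(Mul(-221, Function('m')(-9, Function('Z')(-5, -5))), Pow(Add(85, 161), Rational(1, 2))) = Add(Mul(-221, Add(6, Mul(-1, Mul(-1, -5)))), Pow(Add(85, 161), Rational(1, 2))) = Add(Mul(-221, Add(6, Mul(-1, 5))), Pow(246, Rational(1, 2))) = Add(Mul(-221, Add(6, -5)), Pow(246, Rational(1, 2))) = Add(Mul(-221, 1), Pow(246, Rational(1, 2))) = Add(-221, Pow(246, Rational(1, 2)))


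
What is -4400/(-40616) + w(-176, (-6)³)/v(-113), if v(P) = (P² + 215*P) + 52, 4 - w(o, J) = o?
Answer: 2698420/29126749 ≈ 0.092644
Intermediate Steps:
w(o, J) = 4 - o
v(P) = 52 + P² + 215*P
-4400/(-40616) + w(-176, (-6)³)/v(-113) = -4400/(-40616) + (4 - 1*(-176))/(52 + (-113)² + 215*(-113)) = -4400*(-1/40616) + (4 + 176)/(52 + 12769 - 24295) = 550/5077 + 180/(-11474) = 550/5077 + 180*(-1/11474) = 550/5077 - 90/5737 = 2698420/29126749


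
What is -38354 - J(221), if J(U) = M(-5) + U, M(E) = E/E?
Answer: -38576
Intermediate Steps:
M(E) = 1
J(U) = 1 + U
-38354 - J(221) = -38354 - (1 + 221) = -38354 - 1*222 = -38354 - 222 = -38576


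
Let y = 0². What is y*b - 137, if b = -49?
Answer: -137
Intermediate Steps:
y = 0
y*b - 137 = 0*(-49) - 137 = 0 - 137 = -137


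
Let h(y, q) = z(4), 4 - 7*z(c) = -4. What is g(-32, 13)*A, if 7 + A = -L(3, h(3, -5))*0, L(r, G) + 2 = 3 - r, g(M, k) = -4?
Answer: 28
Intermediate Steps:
z(c) = 8/7 (z(c) = 4/7 - ⅐*(-4) = 4/7 + 4/7 = 8/7)
h(y, q) = 8/7
L(r, G) = 1 - r (L(r, G) = -2 + (3 - r) = 1 - r)
A = -7 (A = -7 - (1 - 1*3)*0 = -7 - (1 - 3)*0 = -7 - 1*(-2)*0 = -7 + 2*0 = -7 + 0 = -7)
g(-32, 13)*A = -4*(-7) = 28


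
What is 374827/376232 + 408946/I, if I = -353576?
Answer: -2666092515/16628325704 ≈ -0.16033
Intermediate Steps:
374827/376232 + 408946/I = 374827/376232 + 408946/(-353576) = 374827*(1/376232) + 408946*(-1/353576) = 374827/376232 - 204473/176788 = -2666092515/16628325704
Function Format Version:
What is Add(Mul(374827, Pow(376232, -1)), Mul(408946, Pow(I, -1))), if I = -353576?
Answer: Rational(-2666092515, 16628325704) ≈ -0.16033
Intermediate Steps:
Add(Mul(374827, Pow(376232, -1)), Mul(408946, Pow(I, -1))) = Add(Mul(374827, Pow(376232, -1)), Mul(408946, Pow(-353576, -1))) = Add(Mul(374827, Rational(1, 376232)), Mul(408946, Rational(-1, 353576))) = Add(Rational(374827, 376232), Rational(-204473, 176788)) = Rational(-2666092515, 16628325704)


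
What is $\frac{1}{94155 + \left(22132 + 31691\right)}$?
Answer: $\frac{1}{147978} \approx 6.7578 \cdot 10^{-6}$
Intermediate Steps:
$\frac{1}{94155 + \left(22132 + 31691\right)} = \frac{1}{94155 + 53823} = \frac{1}{147978}$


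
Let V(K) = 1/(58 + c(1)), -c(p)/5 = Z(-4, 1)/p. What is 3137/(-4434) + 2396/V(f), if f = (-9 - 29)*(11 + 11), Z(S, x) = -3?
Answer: 775538935/4434 ≈ 1.7491e+5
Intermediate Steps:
c(p) = 15/p (c(p) = -(-15)/p = 15/p)
f = -836 (f = -38*22 = -836)
V(K) = 1/73 (V(K) = 1/(58 + 15/1) = 1/(58 + 15*1) = 1/(58 + 15) = 1/73)
3137/(-4434) + 2396/V(f) = 3137/(-4434) + 2396/(1/73) = 3137*(-1/4434) + 2396*73 = -3137/4434 + 174908 = 775538935/4434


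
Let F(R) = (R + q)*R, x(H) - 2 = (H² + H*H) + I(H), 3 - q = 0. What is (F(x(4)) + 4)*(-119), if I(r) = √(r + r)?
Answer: -151130 - 16898*√2 ≈ -1.7503e+5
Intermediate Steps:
I(r) = √2*√r (I(r) = √(2*r) = √2*√r)
q = 3 (q = 3 - 1*0 = 3 + 0 = 3)
x(H) = 2 + 2*H² + √2*√H (x(H) = 2 + ((H² + H*H) + √2*√H) = 2 + ((H² + H²) + √2*√H) = 2 + (2*H² + √2*√H) = 2 + 2*H² + √2*√H)
F(R) = R*(3 + R) (F(R) = (R + 3)*R = (3 + R)*R = R*(3 + R))
(F(x(4)) + 4)*(-119) = ((2 + 2*4² + √2*√4)*(3 + (2 + 2*4² + √2*√4)) + 4)*(-119) = ((2 + 2*16 + √2*2)*(3 + (2 + 2*16 + √2*2)) + 4)*(-119) = ((2 + 32 + 2*√2)*(3 + (2 + 32 + 2*√2)) + 4)*(-119) = ((34 + 2*√2)*(3 + (34 + 2*√2)) + 4)*(-119) = ((34 + 2*√2)*(37 + 2*√2) + 4)*(-119) = (4 + (34 + 2*√2)*(37 + 2*√2))*(-119) = -476 - 119*(34 + 2*√2)*(37 + 2*√2)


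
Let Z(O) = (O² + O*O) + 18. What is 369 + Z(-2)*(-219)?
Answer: -5325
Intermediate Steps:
Z(O) = 18 + 2*O² (Z(O) = (O² + O²) + 18 = 2*O² + 18 = 18 + 2*O²)
369 + Z(-2)*(-219) = 369 + (18 + 2*(-2)²)*(-219) = 369 + (18 + 2*4)*(-219) = 369 + (18 + 8)*(-219) = 369 + 26*(-219) = 369 - 5694 = -5325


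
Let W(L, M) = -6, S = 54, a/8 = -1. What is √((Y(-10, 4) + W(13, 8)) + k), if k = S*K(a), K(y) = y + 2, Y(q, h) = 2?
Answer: 2*I*√82 ≈ 18.111*I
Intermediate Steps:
a = -8 (a = 8*(-1) = -8)
K(y) = 2 + y
k = -324 (k = 54*(2 - 8) = 54*(-6) = -324)
√((Y(-10, 4) + W(13, 8)) + k) = √((2 - 6) - 324) = √(-4 - 324) = √(-328) = 2*I*√82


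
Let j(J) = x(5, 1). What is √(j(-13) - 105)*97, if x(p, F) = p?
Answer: 970*I ≈ 970.0*I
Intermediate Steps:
j(J) = 5
√(j(-13) - 105)*97 = √(5 - 105)*97 = √(-100)*97 = (10*I)*97 = 970*I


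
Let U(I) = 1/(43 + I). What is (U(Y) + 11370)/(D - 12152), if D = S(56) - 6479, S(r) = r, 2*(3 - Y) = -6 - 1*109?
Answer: -2353592/3845025 ≈ -0.61211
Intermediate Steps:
Y = 121/2 (Y = 3 - (-6 - 1*109)/2 = 3 - (-6 - 109)/2 = 3 - ½*(-115) = 3 + 115/2 = 121/2 ≈ 60.500)
D = -6423 (D = 56 - 6479 = -6423)
(U(Y) + 11370)/(D - 12152) = (1/(43 + 121/2) + 11370)/(-6423 - 12152) = (1/(207/2) + 11370)/(-18575) = (2/207 + 11370)*(-1/18575) = (2353592/207)*(-1/18575) = -2353592/3845025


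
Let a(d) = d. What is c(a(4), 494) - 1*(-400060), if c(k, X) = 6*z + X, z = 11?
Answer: 400620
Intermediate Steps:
c(k, X) = 66 + X (c(k, X) = 6*11 + X = 66 + X)
c(a(4), 494) - 1*(-400060) = (66 + 494) - 1*(-400060) = 560 + 400060 = 400620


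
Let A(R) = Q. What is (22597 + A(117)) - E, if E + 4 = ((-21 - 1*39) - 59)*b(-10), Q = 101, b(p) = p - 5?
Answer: 20917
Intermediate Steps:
b(p) = -5 + p
A(R) = 101
E = 1781 (E = -4 + ((-21 - 1*39) - 59)*(-5 - 10) = -4 + ((-21 - 39) - 59)*(-15) = -4 + (-60 - 59)*(-15) = -4 - 119*(-15) = -4 + 1785 = 1781)
(22597 + A(117)) - E = (22597 + 101) - 1*1781 = 22698 - 1781 = 20917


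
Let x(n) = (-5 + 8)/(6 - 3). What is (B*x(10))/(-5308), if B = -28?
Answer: 7/1327 ≈ 0.0052751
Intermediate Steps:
x(n) = 1 (x(n) = 3/3 = 3*(⅓) = 1)
(B*x(10))/(-5308) = -28*1/(-5308) = -28*(-1/5308) = 7/1327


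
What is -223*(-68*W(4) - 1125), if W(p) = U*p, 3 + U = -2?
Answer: -52405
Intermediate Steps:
U = -5 (U = -3 - 2 = -5)
W(p) = -5*p
-223*(-68*W(4) - 1125) = -223*(-(-340)*4 - 1125) = -223*(-68*(-20) - 1125) = -223*(1360 - 1125) = -223*235 = -52405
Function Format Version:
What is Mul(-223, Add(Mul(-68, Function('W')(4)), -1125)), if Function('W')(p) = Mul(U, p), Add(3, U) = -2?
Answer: -52405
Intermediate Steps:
U = -5 (U = Add(-3, -2) = -5)
Function('W')(p) = Mul(-5, p)
Mul(-223, Add(Mul(-68, Function('W')(4)), -1125)) = Mul(-223, Add(Mul(-68, Mul(-5, 4)), -1125)) = Mul(-223, Add(Mul(-68, -20), -1125)) = Mul(-223, Add(1360, -1125)) = Mul(-223, 235) = -52405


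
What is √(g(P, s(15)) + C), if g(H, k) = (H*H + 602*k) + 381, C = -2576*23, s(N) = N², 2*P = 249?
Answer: 7*√7517/2 ≈ 303.45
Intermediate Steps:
P = 249/2 (P = (½)*249 = 249/2 ≈ 124.50)
C = -59248
g(H, k) = 381 + H² + 602*k (g(H, k) = (H² + 602*k) + 381 = 381 + H² + 602*k)
√(g(P, s(15)) + C) = √((381 + (249/2)² + 602*15²) - 59248) = √((381 + 62001/4 + 602*225) - 59248) = √((381 + 62001/4 + 135450) - 59248) = √(605325/4 - 59248) = √(368333/4) = 7*√7517/2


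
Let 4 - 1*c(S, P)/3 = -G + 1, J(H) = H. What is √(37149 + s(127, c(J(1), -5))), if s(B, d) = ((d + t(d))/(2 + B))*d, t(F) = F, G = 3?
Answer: 37*√50181/43 ≈ 192.75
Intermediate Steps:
c(S, P) = 18 (c(S, P) = 12 - 3*(-1*3 + 1) = 12 - 3*(-3 + 1) = 12 - 3*(-2) = 12 + 6 = 18)
s(B, d) = 2*d²/(2 + B) (s(B, d) = ((d + d)/(2 + B))*d = ((2*d)/(2 + B))*d = (2*d/(2 + B))*d = 2*d²/(2 + B))
√(37149 + s(127, c(J(1), -5))) = √(37149 + 2*18²/(2 + 127)) = √(37149 + 2*324/129) = √(37149 + 2*324*(1/129)) = √(37149 + 216/43) = √(1597623/43) = 37*√50181/43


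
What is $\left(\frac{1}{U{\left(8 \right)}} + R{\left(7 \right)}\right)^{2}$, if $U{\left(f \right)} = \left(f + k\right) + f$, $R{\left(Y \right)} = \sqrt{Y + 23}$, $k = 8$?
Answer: $\frac{17281}{576} + \frac{\sqrt{30}}{12} \approx 30.458$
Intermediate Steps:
$R{\left(Y \right)} = \sqrt{23 + Y}$
$U{\left(f \right)} = 8 + 2 f$ ($U{\left(f \right)} = \left(f + 8\right) + f = \left(8 + f\right) + f = 8 + 2 f$)
$\left(\frac{1}{U{\left(8 \right)}} + R{\left(7 \right)}\right)^{2} = \left(\frac{1}{8 + 2 \cdot 8} + \sqrt{23 + 7}\right)^{2} = \left(\frac{1}{8 + 16} + \sqrt{30}\right)^{2} = \left(\frac{1}{24} + \sqrt{30}\right)^{2}$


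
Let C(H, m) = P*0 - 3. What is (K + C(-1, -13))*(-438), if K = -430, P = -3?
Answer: 189654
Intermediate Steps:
C(H, m) = -3 (C(H, m) = -3*0 - 3 = 0 - 3 = -3)
(K + C(-1, -13))*(-438) = (-430 - 3)*(-438) = -433*(-438) = 189654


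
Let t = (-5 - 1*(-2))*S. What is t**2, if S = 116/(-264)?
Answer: 841/484 ≈ 1.7376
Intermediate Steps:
S = -29/66 (S = 116*(-1/264) = -29/66 ≈ -0.43939)
t = 29/22 (t = (-5 - 1*(-2))*(-29/66) = (-5 + 2)*(-29/66) = -3*(-29/66) = 29/22 ≈ 1.3182)
t**2 = (29/22)**2 = 841/484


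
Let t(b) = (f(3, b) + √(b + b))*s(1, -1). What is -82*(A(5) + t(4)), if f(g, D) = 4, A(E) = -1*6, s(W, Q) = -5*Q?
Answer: -1148 - 820*√2 ≈ -2307.7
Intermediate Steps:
A(E) = -6
t(b) = 20 + 5*√2*√b (t(b) = (4 + √(b + b))*(-5*(-1)) = (4 + √(2*b))*5 = (4 + √2*√b)*5 = 20 + 5*√2*√b)
-82*(A(5) + t(4)) = -82*(-6 + (20 + 5*√2*√4)) = -82*(-6 + (20 + 5*√2*2)) = -82*(-6 + (20 + 10*√2)) = -82*(14 + 10*√2) = -1148 - 820*√2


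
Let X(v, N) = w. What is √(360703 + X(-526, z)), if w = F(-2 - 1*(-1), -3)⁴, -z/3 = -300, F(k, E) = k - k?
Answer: 227*√7 ≈ 600.59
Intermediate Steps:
F(k, E) = 0
z = 900 (z = -3*(-300) = 900)
w = 0 (w = 0⁴ = 0)
X(v, N) = 0
√(360703 + X(-526, z)) = √(360703 + 0) = √360703 = 227*√7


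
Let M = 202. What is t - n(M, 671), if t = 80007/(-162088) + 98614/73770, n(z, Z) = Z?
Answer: -4006610240659/5978615880 ≈ -670.16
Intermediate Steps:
t = 5041014821/5978615880 (t = 80007*(-1/162088) + 98614*(1/73770) = -80007/162088 + 49307/36885 = 5041014821/5978615880 ≈ 0.84317)
t - n(M, 671) = 5041014821/5978615880 - 1*671 = 5041014821/5978615880 - 671 = -4006610240659/5978615880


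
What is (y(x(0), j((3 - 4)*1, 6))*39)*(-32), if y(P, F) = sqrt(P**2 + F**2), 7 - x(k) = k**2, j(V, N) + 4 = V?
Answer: -1248*sqrt(74) ≈ -10736.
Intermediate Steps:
j(V, N) = -4 + V
x(k) = 7 - k**2
y(P, F) = sqrt(F**2 + P**2)
(y(x(0), j((3 - 4)*1, 6))*39)*(-32) = (sqrt((-4 + (3 - 4)*1)**2 + (7 - 1*0**2)**2)*39)*(-32) = (sqrt((-4 - 1*1)**2 + (7 - 1*0)**2)*39)*(-32) = (sqrt((-4 - 1)**2 + (7 + 0)**2)*39)*(-32) = (sqrt((-5)**2 + 7**2)*39)*(-32) = (sqrt(25 + 49)*39)*(-32) = (sqrt(74)*39)*(-32) = (39*sqrt(74))*(-32) = -1248*sqrt(74)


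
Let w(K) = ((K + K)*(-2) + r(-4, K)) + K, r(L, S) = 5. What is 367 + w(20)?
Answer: 312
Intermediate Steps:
w(K) = 5 - 3*K (w(K) = ((K + K)*(-2) + 5) + K = ((2*K)*(-2) + 5) + K = (-4*K + 5) + K = (5 - 4*K) + K = 5 - 3*K)
367 + w(20) = 367 + (5 - 3*20) = 367 + (5 - 60) = 367 - 55 = 312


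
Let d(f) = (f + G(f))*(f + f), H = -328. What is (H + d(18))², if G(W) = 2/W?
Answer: 104976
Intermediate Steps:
d(f) = 2*f*(f + 2/f) (d(f) = (f + 2/f)*(f + f) = (f + 2/f)*(2*f) = 2*f*(f + 2/f))
(H + d(18))² = (-328 + (4 + 2*18²))² = (-328 + (4 + 2*324))² = (-328 + (4 + 648))² = (-328 + 652)² = 324² = 104976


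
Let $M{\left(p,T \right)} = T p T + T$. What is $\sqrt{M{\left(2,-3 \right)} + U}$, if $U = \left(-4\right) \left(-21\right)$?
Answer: $3 \sqrt{11} \approx 9.9499$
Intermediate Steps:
$M{\left(p,T \right)} = T + p T^{2}$ ($M{\left(p,T \right)} = p T^{2} + T = T + p T^{2}$)
$U = 84$
$\sqrt{M{\left(2,-3 \right)} + U} = \sqrt{- 3 \left(1 - 6\right) + 84} = \sqrt{\left(-3\right) \left(-5\right) + 84} = \sqrt{15 + 84} = \sqrt{99} = 3 \sqrt{11}$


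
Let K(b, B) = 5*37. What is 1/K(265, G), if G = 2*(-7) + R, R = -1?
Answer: 1/185 ≈ 0.0054054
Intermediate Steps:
G = -15 (G = 2*(-7) - 1 = -14 - 1 = -15)
K(b, B) = 185
1/K(265, G) = 1/185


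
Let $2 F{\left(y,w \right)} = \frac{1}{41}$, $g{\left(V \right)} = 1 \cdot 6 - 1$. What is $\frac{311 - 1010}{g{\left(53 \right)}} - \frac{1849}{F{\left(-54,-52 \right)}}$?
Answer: $- \frac{758789}{5} \approx -1.5176 \cdot 10^{5}$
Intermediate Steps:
$g{\left(V \right)} = 5$ ($g{\left(V \right)} = 6 - 1 = 5$)
$F{\left(y,w \right)} = \frac{1}{82}$ ($F{\left(y,w \right)} = \frac{1}{2 \cdot 41} = \frac{1}{2} \cdot \frac{1}{41} = \frac{1}{82}$)
$\frac{311 - 1010}{g{\left(53 \right)}} - \frac{1849}{F{\left(-54,-52 \right)}} = \frac{311 - 1010}{5} - 1849 \frac{1}{\frac{1}{82}} = \left(-699\right) \frac{1}{5} - 151618 = - \frac{699}{5} - 151618 = - \frac{758789}{5}$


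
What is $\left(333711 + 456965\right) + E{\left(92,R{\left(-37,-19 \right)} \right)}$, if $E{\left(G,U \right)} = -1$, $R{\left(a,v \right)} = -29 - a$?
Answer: $790675$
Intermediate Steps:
$\left(333711 + 456965\right) + E{\left(92,R{\left(-37,-19 \right)} \right)} = \left(333711 + 456965\right) - 1 = 790676 - 1 = 790675$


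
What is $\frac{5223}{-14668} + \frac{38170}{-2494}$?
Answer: $- \frac{286451861}{18290996} \approx -15.661$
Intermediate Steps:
$\frac{5223}{-14668} + \frac{38170}{-2494} = 5223 \left(- \frac{1}{14668}\right) + 38170 \left(- \frac{1}{2494}\right) = - \frac{5223}{14668} - \frac{19085}{1247} = - \frac{286451861}{18290996}$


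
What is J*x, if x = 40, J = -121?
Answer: -4840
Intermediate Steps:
J*x = -121*40 = -4840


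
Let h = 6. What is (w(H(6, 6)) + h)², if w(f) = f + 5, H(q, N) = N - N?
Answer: 121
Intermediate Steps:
H(q, N) = 0
w(f) = 5 + f
(w(H(6, 6)) + h)² = ((5 + 0) + 6)² = (5 + 6)² = 11² = 121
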